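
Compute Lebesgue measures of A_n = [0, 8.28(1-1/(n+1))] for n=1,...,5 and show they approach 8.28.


By continuity of measure from below: if A_n increases to A, then m(A_n) -> m(A).
Here A = [0, 8.28], so m(A) = 8.28
Step 1: a_1 = 8.28*(1 - 1/2) = 4.14, m(A_1) = 4.14
Step 2: a_2 = 8.28*(1 - 1/3) = 5.52, m(A_2) = 5.52
Step 3: a_3 = 8.28*(1 - 1/4) = 6.21, m(A_3) = 6.21
Step 4: a_4 = 8.28*(1 - 1/5) = 6.624, m(A_4) = 6.624
Step 5: a_5 = 8.28*(1 - 1/6) = 6.9, m(A_5) = 6.9
Limit: m(A_n) -> m([0,8.28]) = 8.28


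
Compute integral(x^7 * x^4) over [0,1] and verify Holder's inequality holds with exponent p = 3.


Step 1: Exact integral of f*g = integral(x^11, 0, 1) = 1/12
     = 0.083333
Step 2: Holder bound with p=3, q=1.5:
  ||f||_p = (integral x^21 dx)^(1/3) = (1/22)^(1/3) = 0.356883
  ||g||_q = (integral x^6 dx)^(1/1.5) = (1/7)^(1/1.5) = 0.273276
Step 3: Holder bound = ||f||_p * ||g||_q = 0.356883 * 0.273276 = 0.097527
Verification: 0.083333 <= 0.097527 (Holder holds)


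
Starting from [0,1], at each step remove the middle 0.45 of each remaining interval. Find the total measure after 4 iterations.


Step 1: At each step, fraction remaining = 1 - 0.45 = 0.55
Step 2: After 4 steps, measure = (0.55)^4
Step 3: Computing the power step by step:
  After step 1: 0.55
  After step 2: 0.3025
  After step 3: 0.166375
  After step 4: 0.091506
Result = 0.091506


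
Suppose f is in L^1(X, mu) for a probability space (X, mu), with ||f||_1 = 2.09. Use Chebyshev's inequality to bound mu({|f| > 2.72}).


Chebyshev/Markov inequality: mu(|f| > eps) <= (||f||_p / eps)^p
Step 1: ||f||_1 / eps = 2.09 / 2.72 = 0.768382
Step 2: Raise to power p = 1:
  (0.768382)^1 = 0.768382
Step 3: Therefore mu(|f| > 2.72) <= 0.768382


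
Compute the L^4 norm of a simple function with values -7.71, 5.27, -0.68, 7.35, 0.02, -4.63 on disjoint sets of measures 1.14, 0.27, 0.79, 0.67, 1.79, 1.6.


Step 1: Compute |f_i|^4 for each value:
  |-7.71|^4 = 3533.601025
  |5.27|^4 = 771.333974
  |-0.68|^4 = 0.213814
  |7.35|^4 = 2918.430506
  |0.02|^4 = 1.600000e-07
  |-4.63|^4 = 459.540682
Step 2: Multiply by measures and sum:
  3533.601025 * 1.14 = 4028.305168
  771.333974 * 0.27 = 208.260173
  0.213814 * 0.79 = 0.168913
  2918.430506 * 0.67 = 1955.348439
  1.600000e-07 * 1.79 = 2.864000e-07
  459.540682 * 1.6 = 735.265091
Sum = 4028.305168 + 208.260173 + 0.168913 + 1955.348439 + 2.864000e-07 + 735.265091 = 6927.347784
Step 3: Take the p-th root:
||f||_4 = (6927.347784)^(1/4) = 9.123086


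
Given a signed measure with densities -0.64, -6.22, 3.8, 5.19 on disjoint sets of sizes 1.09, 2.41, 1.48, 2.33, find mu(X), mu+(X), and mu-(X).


Step 1: Compute signed measure on each set:
  Set 1: -0.64 * 1.09 = -0.6976
  Set 2: -6.22 * 2.41 = -14.9902
  Set 3: 3.8 * 1.48 = 5.624
  Set 4: 5.19 * 2.33 = 12.0927
Step 2: Total signed measure = (-0.6976) + (-14.9902) + (5.624) + (12.0927)
     = 2.0289
Step 3: Positive part mu+(X) = sum of positive contributions = 17.7167
Step 4: Negative part mu-(X) = |sum of negative contributions| = 15.6878


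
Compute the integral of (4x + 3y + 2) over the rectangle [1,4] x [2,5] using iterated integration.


By Fubini, integrate in x first, then y.
Step 1: Fix y, integrate over x in [1,4]:
  integral(4x + 3y + 2, x=1..4)
  = 4*(4^2 - 1^2)/2 + (3y + 2)*(4 - 1)
  = 30 + (3y + 2)*3
  = 30 + 9y + 6
  = 36 + 9y
Step 2: Integrate over y in [2,5]:
  integral(36 + 9y, y=2..5)
  = 36*3 + 9*(5^2 - 2^2)/2
  = 108 + 94.5
  = 202.5


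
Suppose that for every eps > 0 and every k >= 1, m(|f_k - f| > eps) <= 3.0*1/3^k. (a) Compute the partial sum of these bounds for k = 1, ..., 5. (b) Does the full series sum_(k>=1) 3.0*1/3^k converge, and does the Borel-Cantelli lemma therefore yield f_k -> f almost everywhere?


Step 1: List the terms 3.0*1/3^k for k = 1 to 5:
  k=1: 1
  k=2: 0.333333
  k=3: 0.111111
  k=4: 0.037037
  k=5: 0.012346
Step 2: Partial sum = 1 + 0.333333 + 0.111111 + 0.037037 + 0.012346
     = 1.493827
Step 3: The full series sum_(k>=1) 3.0*1/3^k converges (geometric series with ratio 1/3 < 1; a constant multiple of a convergent series converges).
Step 4: Fix eps > 0. Since sum_k m(|f_k - f| > eps) < infinity, the Borel-Cantelli lemma gives
        m(limsup_k {|f_k - f| > eps}) = 0, i.e. for a.e. x, |f_k(x) - f(x)| <= eps for all large k.
        Applying this with eps = 1/j for j = 1, 2, ... and intersecting the countably many full-measure sets,
        for a.e. x we get limsup_k |f_k(x) - f(x)| <= 1/j for every j, hence f_k -> f almost everywhere.
Conclusion: series converges; Borel-Cantelli yields f_k -> f a.e.


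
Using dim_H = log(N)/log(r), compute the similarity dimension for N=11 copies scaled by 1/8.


For a self-similar set with N copies scaled by 1/r:
dim_H = log(N)/log(r) = log(11)/log(8)
= 2.397895/2.079442
= 1.153144


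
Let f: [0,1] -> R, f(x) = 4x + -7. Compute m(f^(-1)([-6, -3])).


f^(-1)([-6, -3]) = {x : -6 <= 4x + -7 <= -3}
Solving: (-6 - -7)/4 <= x <= (-3 - -7)/4
= [0.25, 1]
Intersecting with [0,1]: [0.25, 1]
Measure = 1 - 0.25 = 0.75


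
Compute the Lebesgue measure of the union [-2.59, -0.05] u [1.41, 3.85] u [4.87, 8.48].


For pairwise disjoint intervals, m(union) = sum of lengths.
= (-0.05 - -2.59) + (3.85 - 1.41) + (8.48 - 4.87)
= 2.54 + 2.44 + 3.61
= 8.59


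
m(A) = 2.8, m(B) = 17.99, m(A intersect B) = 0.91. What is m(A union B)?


By inclusion-exclusion: m(A u B) = m(A) + m(B) - m(A n B)
= 2.8 + 17.99 - 0.91
= 19.88


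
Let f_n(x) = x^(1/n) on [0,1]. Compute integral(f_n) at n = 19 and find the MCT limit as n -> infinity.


At n = 19: f_19(x) = x^(1/19).
Step 1: integral(x^(1/19), 0, 1) = [x^(1/19+1) / (1/19+1)] from 0 to 1
     = 1 / (1/19 + 1) = 1 / ((19+1)/19) = 19/(19+1)
     = 19/20 = 0.95
Step 2: As n -> infinity, f_n(x) = x^(1/n) -> 1 for x in (0,1], and f_n is increasing in n.
By MCT, lim_n integral(f_n) = integral(lim_n f_n) = integral(1, 0, 1) = 1.
Step 3: Verify convergence: 19/20 = 0.95 -> 1


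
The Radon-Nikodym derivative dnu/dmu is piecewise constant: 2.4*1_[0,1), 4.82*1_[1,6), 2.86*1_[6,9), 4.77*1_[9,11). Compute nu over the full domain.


Integrate each piece of the Radon-Nikodym derivative:
Step 1: integral_0^1 2.4 dx = 2.4*(1-0) = 2.4*1 = 2.4
Step 2: integral_1^6 4.82 dx = 4.82*(6-1) = 4.82*5 = 24.1
Step 3: integral_6^9 2.86 dx = 2.86*(9-6) = 2.86*3 = 8.58
Step 4: integral_9^11 4.77 dx = 4.77*(11-9) = 4.77*2 = 9.54
Total: 2.4 + 24.1 + 8.58 + 9.54 = 44.62


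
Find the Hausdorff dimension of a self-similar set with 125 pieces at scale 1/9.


For a self-similar set with N copies scaled by 1/r:
dim_H = log(N)/log(r) = log(125)/log(9)
= 4.828314/2.197225
= 2.19746


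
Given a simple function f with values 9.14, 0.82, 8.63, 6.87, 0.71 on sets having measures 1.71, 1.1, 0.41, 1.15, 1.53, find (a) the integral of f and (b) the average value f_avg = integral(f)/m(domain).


Step 1: Integral = sum(value_i * measure_i)
= 9.14*1.71 + 0.82*1.1 + 8.63*0.41 + 6.87*1.15 + 0.71*1.53
= 15.6294 + 0.902 + 3.5383 + 7.9005 + 1.0863
= 29.0565
Step 2: Total measure of domain = 1.71 + 1.1 + 0.41 + 1.15 + 1.53 = 5.9
Step 3: Average value = 29.0565 / 5.9 = 4.924831


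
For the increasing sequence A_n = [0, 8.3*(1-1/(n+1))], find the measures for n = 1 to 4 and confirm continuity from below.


By continuity of measure from below: if A_n increases to A, then m(A_n) -> m(A).
Here A = [0, 8.3], so m(A) = 8.3
Step 1: a_1 = 8.3*(1 - 1/2) = 4.15, m(A_1) = 4.15
Step 2: a_2 = 8.3*(1 - 1/3) = 5.5333, m(A_2) = 5.5333
Step 3: a_3 = 8.3*(1 - 1/4) = 6.225, m(A_3) = 6.225
Step 4: a_4 = 8.3*(1 - 1/5) = 6.64, m(A_4) = 6.64
Limit: m(A_n) -> m([0,8.3]) = 8.3


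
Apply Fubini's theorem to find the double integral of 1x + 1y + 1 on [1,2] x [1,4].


By Fubini, integrate in x first, then y.
Step 1: Fix y, integrate over x in [1,2]:
  integral(1x + 1y + 1, x=1..2)
  = 1*(2^2 - 1^2)/2 + (1y + 1)*(2 - 1)
  = 1.5 + (1y + 1)*1
  = 1.5 + 1y + 1
  = 2.5 + 1y
Step 2: Integrate over y in [1,4]:
  integral(2.5 + 1y, y=1..4)
  = 2.5*3 + 1*(4^2 - 1^2)/2
  = 7.5 + 7.5
  = 15


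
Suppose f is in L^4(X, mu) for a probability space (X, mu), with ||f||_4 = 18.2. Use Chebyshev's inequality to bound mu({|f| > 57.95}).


Chebyshev/Markov inequality: mu(|f| > eps) <= (||f||_p / eps)^p
Step 1: ||f||_4 / eps = 18.2 / 57.95 = 0.314064
Step 2: Raise to power p = 4:
  (0.314064)^4 = 0.009729
Step 3: Therefore mu(|f| > 57.95) <= 0.009729


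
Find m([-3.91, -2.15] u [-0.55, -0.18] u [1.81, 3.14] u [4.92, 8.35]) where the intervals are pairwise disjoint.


For pairwise disjoint intervals, m(union) = sum of lengths.
= (-2.15 - -3.91) + (-0.18 - -0.55) + (3.14 - 1.81) + (8.35 - 4.92)
= 1.76 + 0.37 + 1.33 + 3.43
= 6.89


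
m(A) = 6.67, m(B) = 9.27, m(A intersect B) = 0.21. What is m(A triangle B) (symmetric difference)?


m(A Delta B) = m(A) + m(B) - 2*m(A n B)
= 6.67 + 9.27 - 2*0.21
= 6.67 + 9.27 - 0.42
= 15.52


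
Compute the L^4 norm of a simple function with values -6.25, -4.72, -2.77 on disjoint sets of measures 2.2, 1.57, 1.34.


Step 1: Compute |f_i|^4 for each value:
  |-6.25|^4 = 1525.878906
  |-4.72|^4 = 496.327107
  |-2.77|^4 = 58.873394
Step 2: Multiply by measures and sum:
  1525.878906 * 2.2 = 3356.933594
  496.327107 * 1.57 = 779.233557
  58.873394 * 1.34 = 78.890349
Sum = 3356.933594 + 779.233557 + 78.890349 = 4215.0575
Step 3: Take the p-th root:
||f||_4 = (4215.0575)^(1/4) = 8.05751


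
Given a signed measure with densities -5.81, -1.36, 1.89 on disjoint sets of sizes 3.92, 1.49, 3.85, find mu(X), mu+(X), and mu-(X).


Step 1: Compute signed measure on each set:
  Set 1: -5.81 * 3.92 = -22.7752
  Set 2: -1.36 * 1.49 = -2.0264
  Set 3: 1.89 * 3.85 = 7.2765
Step 2: Total signed measure = (-22.7752) + (-2.0264) + (7.2765)
     = -17.5251
Step 3: Positive part mu+(X) = sum of positive contributions = 7.2765
Step 4: Negative part mu-(X) = |sum of negative contributions| = 24.8016


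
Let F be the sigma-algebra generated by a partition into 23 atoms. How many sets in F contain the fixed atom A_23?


Each element of F is a union of some subset S of the 23 atoms.
The element contains A_23 iff A_23 is in S.
So we count subsets S of {A_1,...,A_23} with A_23 in S: choose freely among the other 22 atoms.
Count = 2^(23-1) = 2^22 = 4194304.


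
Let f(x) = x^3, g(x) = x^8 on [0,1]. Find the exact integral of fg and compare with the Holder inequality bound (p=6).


Step 1: Exact integral of f*g = integral(x^11, 0, 1) = 1/12
     = 0.083333
Step 2: Holder bound with p=6, q=1.2:
  ||f||_p = (integral x^18 dx)^(1/6) = (1/19)^(1/6) = 0.612173
  ||g||_q = (integral x^9.6 dx)^(1/1.2) = (1/10.6)^(1/1.2) = 0.139823
Step 3: Holder bound = ||f||_p * ||g||_q = 0.612173 * 0.139823 = 0.085596
Verification: 0.083333 <= 0.085596 (Holder holds)


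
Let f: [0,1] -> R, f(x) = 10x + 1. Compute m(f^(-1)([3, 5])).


f^(-1)([3, 5]) = {x : 3 <= 10x + 1 <= 5}
Solving: (3 - 1)/10 <= x <= (5 - 1)/10
= [0.2, 0.4]
Intersecting with [0,1]: [0.2, 0.4]
Measure = 0.4 - 0.2 = 0.2


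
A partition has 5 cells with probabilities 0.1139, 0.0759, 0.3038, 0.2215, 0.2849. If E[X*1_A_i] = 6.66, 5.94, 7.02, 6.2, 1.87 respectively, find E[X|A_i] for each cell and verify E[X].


For each cell A_i: E[X|A_i] = E[X*1_A_i] / P(A_i)
Step 1: E[X|A_1] = 6.66 / 0.1139 = 58.472344
Step 2: E[X|A_2] = 5.94 / 0.0759 = 78.26087
Step 3: E[X|A_3] = 7.02 / 0.3038 = 23.107307
Step 4: E[X|A_4] = 6.2 / 0.2215 = 27.990971
Step 5: E[X|A_5] = 1.87 / 0.2849 = 6.563707
Verification: E[X] = sum E[X*1_A_i] = 6.66 + 5.94 + 7.02 + 6.2 + 1.87 = 27.69


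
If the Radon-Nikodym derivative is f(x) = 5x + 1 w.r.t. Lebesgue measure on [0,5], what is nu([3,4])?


nu(A) = integral_A (dnu/dmu) dmu = integral_3^4 (5x + 1) dx
Step 1: Antiderivative F(x) = (5/2)x^2 + 1x
Step 2: F(4) = (5/2)*4^2 + 1*4 = 40 + 4 = 44
Step 3: F(3) = (5/2)*3^2 + 1*3 = 22.5 + 3 = 25.5
Step 4: nu([3,4]) = F(4) - F(3) = 44 - 25.5 = 18.5


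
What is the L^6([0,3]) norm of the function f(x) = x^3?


Step 1: ||f||_6 = (integral_0^3 |x^3|^6 dx)^(1/6)
     = (integral_0^3 x^18 dx)^(1/6)
Step 2: integral_0^3 x^18 dx = [x^19/(19)] from 0 to 3 = 3^19/19
     = 1162261467/19 = 6.117166e+07
Step 3: ||f||_6 = (6.117166e+07)^(1/6) = 19.849902


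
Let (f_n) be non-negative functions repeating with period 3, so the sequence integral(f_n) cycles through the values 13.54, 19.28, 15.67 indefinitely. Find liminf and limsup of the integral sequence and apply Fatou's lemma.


The sequence (integral(f_n)) is periodic with period 3, repeating the values 13.54, 19.28, 15.67 indefinitely.
Step 1: For a periodic sequence, every tail (a_m, a_(m+1), ...) contains all 3 period values infinitely often.
Step 2: Hence inf of every tail = min of the period values = min(13.54, 19.28, 15.67) = 13.54.
        liminf_n integral(f_n) = sup over m of (inf of tail from m) = 13.54.
Step 3: Similarly sup of every tail = max of the period values = 19.28.
        limsup_n integral(f_n) = 19.28.
Step 4: Fatou's lemma: integral(liminf_n f_n) <= liminf_n integral(f_n) = 13.54.
        So the integral of the pointwise liminf is at most 13.54.


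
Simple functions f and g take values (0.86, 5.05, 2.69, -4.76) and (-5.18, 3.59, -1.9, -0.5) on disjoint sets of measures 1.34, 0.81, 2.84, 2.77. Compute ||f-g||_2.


Step 1: Compute differences f_i - g_i:
  0.86 - -5.18 = 6.04
  5.05 - 3.59 = 1.46
  2.69 - -1.9 = 4.59
  -4.76 - -0.5 = -4.26
Step 2: Compute |diff|^2 * measure for each set:
  |6.04|^2 * 1.34 = 36.4816 * 1.34 = 48.885344
  |1.46|^2 * 0.81 = 2.1316 * 0.81 = 1.726596
  |4.59|^2 * 2.84 = 21.0681 * 2.84 = 59.833404
  |-4.26|^2 * 2.77 = 18.1476 * 2.77 = 50.268852
Step 3: Sum = 160.714196
Step 4: ||f-g||_2 = (160.714196)^(1/2) = 12.67731


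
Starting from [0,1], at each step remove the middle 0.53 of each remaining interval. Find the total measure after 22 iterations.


Step 1: At each step, fraction remaining = 1 - 0.53 = 0.47
Step 2: After 22 steps, measure = (0.47)^22
Result = 6.111571e-08


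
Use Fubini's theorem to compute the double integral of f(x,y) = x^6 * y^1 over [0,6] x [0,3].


By Fubini's theorem, the double integral factors as a product of single integrals:
Step 1: integral_0^6 x^6 dx = [x^7/7] from 0 to 6
     = 6^7/7 = 39990.857143
Step 2: integral_0^3 y^1 dy = [y^2/2] from 0 to 3
     = 3^2/2 = 4.5
Step 3: Double integral = 39990.857143 * 4.5 = 179958.857143


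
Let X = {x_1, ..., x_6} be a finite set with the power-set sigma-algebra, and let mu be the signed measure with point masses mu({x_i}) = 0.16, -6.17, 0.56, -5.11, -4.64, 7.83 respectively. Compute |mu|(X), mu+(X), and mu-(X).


Step 1: Every measurable set is a union of atoms (the cells / points), so a Hahn decomposition is
  obtained by grouping atoms by sign: P = union of atoms with mu > 0, N = union of the remaining atoms.
  Atoms in P (indices): 1, 3, 6;  atoms in N (indices): 2, 4, 5
  Positive values: 0.16, 0.56, 7.83
  Negative values: -6.17, -5.11, -4.64
Step 2: mu+(X) = mu(P) = sum of positive atom values = 8.55
Step 3: mu-(X) = -mu(N) = sum of |negative atom values| = 15.92
Step 4: |mu|(X) = mu+(X) + mu-(X) = 8.55 + 15.92 = 24.47


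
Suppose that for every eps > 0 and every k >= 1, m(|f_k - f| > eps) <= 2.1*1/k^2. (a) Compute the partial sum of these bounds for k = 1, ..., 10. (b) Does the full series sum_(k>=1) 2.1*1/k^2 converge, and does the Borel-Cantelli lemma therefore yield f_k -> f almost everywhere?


Step 1: List the terms 2.1*1/k^2 for k = 1 to 10:
  k=1: 2.1
  k=2: 0.525
  k=3: 0.233333
  k=4: 0.13125
  k=5: 0.084
  k=6: 0.058333
  k=7: 0.042857
  k=8: 0.032813
  k=9: 0.025926
  k=10: 0.021
Step 2: Partial sum = 2.1 + 0.525 + 0.233333 + 0.13125 + 0.084 + 0.058333 + 0.042857 + 0.032813 + 0.025926 + 0.021
     = 3.254512
Step 3: The full series sum_(k>=1) 2.1*1/k^2 converges (p-series with p = 2 > 1; a constant multiple of a convergent series converges).
Step 4: Fix eps > 0. Since sum_k m(|f_k - f| > eps) < infinity, the Borel-Cantelli lemma gives
        m(limsup_k {|f_k - f| > eps}) = 0, i.e. for a.e. x, |f_k(x) - f(x)| <= eps for all large k.
        Applying this with eps = 1/j for j = 1, 2, ... and intersecting the countably many full-measure sets,
        for a.e. x we get limsup_k |f_k(x) - f(x)| <= 1/j for every j, hence f_k -> f almost everywhere.
Conclusion: series converges; Borel-Cantelli yields f_k -> f a.e.


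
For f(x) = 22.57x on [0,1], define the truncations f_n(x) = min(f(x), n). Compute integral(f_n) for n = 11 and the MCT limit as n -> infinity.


f(x) = 22.57x on [0,1]; f_n(x) = min(22.57x, n). At n = 11:
Step 1: f(x) reaches 11 at x = 11/22.57 = 0.487373
Step 2: integral(f_11) = integral(22.57x, 0, 0.487373) + integral(11, 0.487373, 1)
       = 22.57*0.487373^2/2 + 11*(1 - 0.487373)
       = 2.680549 + 5.638901
       = 8.319451
Step 3: As n -> infinity, f_n increases to f, so by MCT integral(f_n) -> integral(f) = 22.57/2 = 11.285.
Convergence: integral(f_11) = 8.319451 -> 11.285 as n -> infinity


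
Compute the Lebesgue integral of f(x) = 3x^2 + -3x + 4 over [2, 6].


The Lebesgue integral of a Riemann-integrable function agrees with the Riemann integral.
Antiderivative F(x) = (3/3)x^3 + (-3/2)x^2 + 4x
F(6) = (3/3)*6^3 + (-3/2)*6^2 + 4*6
     = (3/3)*216 + (-3/2)*36 + 4*6
     = 216 + -54 + 24
     = 186
F(2) = 10
Integral = F(6) - F(2) = 186 - 10 = 176


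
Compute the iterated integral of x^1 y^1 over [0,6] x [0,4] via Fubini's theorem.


By Fubini's theorem, the double integral factors as a product of single integrals:
Step 1: integral_0^6 x^1 dx = [x^2/2] from 0 to 6
     = 6^2/2 = 18
Step 2: integral_0^4 y^1 dy = [y^2/2] from 0 to 4
     = 4^2/2 = 8
Step 3: Double integral = 18 * 8 = 144


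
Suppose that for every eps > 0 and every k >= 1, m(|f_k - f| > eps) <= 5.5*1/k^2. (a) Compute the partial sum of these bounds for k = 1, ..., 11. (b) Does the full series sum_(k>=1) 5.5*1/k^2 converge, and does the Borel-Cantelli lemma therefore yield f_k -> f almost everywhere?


Step 1: List the terms 5.5*1/k^2 for k = 1 to 11:
  k=1: 5.5
  k=2: 1.375
  k=3: 0.611111
  k=4: 0.34375
  k=5: 0.22
  k=6: 0.152778
  k=7: 0.112245
  k=8: 0.085938
  k=9: 0.067901
  k=10: 0.055
  k=11: 0.045455
Step 2: Partial sum = 5.5 + 1.375 + 0.611111 + 0.34375 + 0.22 + 0.152778 + 0.112245 + 0.085938 + 0.067901 + 0.055 + 0.045455
     = 8.569177
Step 3: The full series sum_(k>=1) 5.5*1/k^2 converges (p-series with p = 2 > 1; a constant multiple of a convergent series converges).
Step 4: Fix eps > 0. Since sum_k m(|f_k - f| > eps) < infinity, the Borel-Cantelli lemma gives
        m(limsup_k {|f_k - f| > eps}) = 0, i.e. for a.e. x, |f_k(x) - f(x)| <= eps for all large k.
        Applying this with eps = 1/j for j = 1, 2, ... and intersecting the countably many full-measure sets,
        for a.e. x we get limsup_k |f_k(x) - f(x)| <= 1/j for every j, hence f_k -> f almost everywhere.
Conclusion: series converges; Borel-Cantelli yields f_k -> f a.e.


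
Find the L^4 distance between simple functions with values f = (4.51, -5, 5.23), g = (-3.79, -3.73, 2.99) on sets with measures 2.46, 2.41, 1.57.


Step 1: Compute differences f_i - g_i:
  4.51 - -3.79 = 8.3
  -5 - -3.73 = -1.27
  5.23 - 2.99 = 2.24
Step 2: Compute |diff|^4 * measure for each set:
  |8.3|^4 * 2.46 = 4745.8321 * 2.46 = 11674.746966
  |-1.27|^4 * 2.41 = 2.601446 * 2.41 = 6.269486
  |2.24|^4 * 1.57 = 25.17631 * 1.57 = 39.526806
Step 3: Sum = 11720.543258
Step 4: ||f-g||_4 = (11720.543258)^(1/4) = 10.404877


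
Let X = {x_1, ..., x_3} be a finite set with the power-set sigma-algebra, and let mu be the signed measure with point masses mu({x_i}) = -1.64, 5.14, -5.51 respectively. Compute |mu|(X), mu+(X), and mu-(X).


Step 1: Every measurable set is a union of atoms (the cells / points), so a Hahn decomposition is
  obtained by grouping atoms by sign: P = union of atoms with mu > 0, N = union of the remaining atoms.
  Atoms in P (indices): 2;  atoms in N (indices): 1, 3
  Positive values: 5.14
  Negative values: -1.64, -5.51
Step 2: mu+(X) = mu(P) = sum of positive atom values = 5.14
Step 3: mu-(X) = -mu(N) = sum of |negative atom values| = 7.15
Step 4: |mu|(X) = mu+(X) + mu-(X) = 5.14 + 7.15 = 12.29


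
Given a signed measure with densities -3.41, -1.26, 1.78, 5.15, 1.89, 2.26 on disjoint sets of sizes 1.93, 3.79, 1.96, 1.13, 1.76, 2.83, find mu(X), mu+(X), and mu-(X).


Step 1: Compute signed measure on each set:
  Set 1: -3.41 * 1.93 = -6.5813
  Set 2: -1.26 * 3.79 = -4.7754
  Set 3: 1.78 * 1.96 = 3.4888
  Set 4: 5.15 * 1.13 = 5.8195
  Set 5: 1.89 * 1.76 = 3.3264
  Set 6: 2.26 * 2.83 = 6.3958
Step 2: Total signed measure = (-6.5813) + (-4.7754) + (3.4888) + (5.8195) + (3.3264) + (6.3958)
     = 7.6738
Step 3: Positive part mu+(X) = sum of positive contributions = 19.0305
Step 4: Negative part mu-(X) = |sum of negative contributions| = 11.3567


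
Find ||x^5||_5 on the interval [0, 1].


Step 1: ||f||_5 = (integral_0^1 |x^5|^5 dx)^(1/5)
     = (integral_0^1 x^25 dx)^(1/5)
Step 2: integral_0^1 x^25 dx = [x^26/(26)] from 0 to 1 = 1^26/26
     = 1/26 = 0.038462
Step 3: ||f||_5 = (0.038462)^(1/5) = 0.521201


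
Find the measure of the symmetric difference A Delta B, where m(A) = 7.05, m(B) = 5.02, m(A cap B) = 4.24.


m(A Delta B) = m(A) + m(B) - 2*m(A n B)
= 7.05 + 5.02 - 2*4.24
= 7.05 + 5.02 - 8.48
= 3.59


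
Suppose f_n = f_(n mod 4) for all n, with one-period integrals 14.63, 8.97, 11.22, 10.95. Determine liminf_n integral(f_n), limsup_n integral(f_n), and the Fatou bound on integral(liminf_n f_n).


The sequence (integral(f_n)) is periodic with period 4, repeating the values 14.63, 8.97, 11.22, 10.95 indefinitely.
Step 1: For a periodic sequence, every tail (a_m, a_(m+1), ...) contains all 4 period values infinitely often.
Step 2: Hence inf of every tail = min of the period values = min(14.63, 8.97, 11.22, 10.95) = 8.97.
        liminf_n integral(f_n) = sup over m of (inf of tail from m) = 8.97.
Step 3: Similarly sup of every tail = max of the period values = 14.63.
        limsup_n integral(f_n) = 14.63.
Step 4: Fatou's lemma: integral(liminf_n f_n) <= liminf_n integral(f_n) = 8.97.
        So the integral of the pointwise liminf is at most 8.97.


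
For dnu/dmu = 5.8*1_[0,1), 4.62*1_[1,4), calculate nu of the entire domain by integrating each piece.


Integrate each piece of the Radon-Nikodym derivative:
Step 1: integral_0^1 5.8 dx = 5.8*(1-0) = 5.8*1 = 5.8
Step 2: integral_1^4 4.62 dx = 4.62*(4-1) = 4.62*3 = 13.86
Total: 5.8 + 13.86 = 19.66


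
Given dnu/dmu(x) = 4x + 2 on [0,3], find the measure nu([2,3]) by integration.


nu(A) = integral_A (dnu/dmu) dmu = integral_2^3 (4x + 2) dx
Step 1: Antiderivative F(x) = (4/2)x^2 + 2x
Step 2: F(3) = (4/2)*3^2 + 2*3 = 18 + 6 = 24
Step 3: F(2) = (4/2)*2^2 + 2*2 = 8 + 4 = 12
Step 4: nu([2,3]) = F(3) - F(2) = 24 - 12 = 12


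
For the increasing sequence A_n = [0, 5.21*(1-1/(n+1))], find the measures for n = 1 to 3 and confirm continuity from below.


By continuity of measure from below: if A_n increases to A, then m(A_n) -> m(A).
Here A = [0, 5.21], so m(A) = 5.21
Step 1: a_1 = 5.21*(1 - 1/2) = 2.605, m(A_1) = 2.605
Step 2: a_2 = 5.21*(1 - 1/3) = 3.4733, m(A_2) = 3.4733
Step 3: a_3 = 5.21*(1 - 1/4) = 3.9075, m(A_3) = 3.9075
Limit: m(A_n) -> m([0,5.21]) = 5.21


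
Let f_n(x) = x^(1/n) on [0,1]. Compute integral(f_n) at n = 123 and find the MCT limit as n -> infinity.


At n = 123: f_123(x) = x^(1/123).
Step 1: integral(x^(1/123), 0, 1) = [x^(1/123+1) / (1/123+1)] from 0 to 1
     = 1 / (1/123 + 1) = 1 / ((123+1)/123) = 123/(123+1)
     = 123/124 = 0.991935
Step 2: As n -> infinity, f_n(x) = x^(1/n) -> 1 for x in (0,1], and f_n is increasing in n.
By MCT, lim_n integral(f_n) = integral(lim_n f_n) = integral(1, 0, 1) = 1.
Step 3: Verify convergence: 123/124 = 0.991935 -> 1


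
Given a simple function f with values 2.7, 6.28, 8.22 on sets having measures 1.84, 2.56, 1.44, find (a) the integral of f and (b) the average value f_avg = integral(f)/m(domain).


Step 1: Integral = sum(value_i * measure_i)
= 2.7*1.84 + 6.28*2.56 + 8.22*1.44
= 4.968 + 16.0768 + 11.8368
= 32.8816
Step 2: Total measure of domain = 1.84 + 2.56 + 1.44 = 5.84
Step 3: Average value = 32.8816 / 5.84 = 5.630411


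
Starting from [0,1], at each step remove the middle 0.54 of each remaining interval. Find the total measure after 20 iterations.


Step 1: At each step, fraction remaining = 1 - 0.54 = 0.46
Step 2: After 20 steps, measure = (0.46)^20
Result = 1.799520e-07


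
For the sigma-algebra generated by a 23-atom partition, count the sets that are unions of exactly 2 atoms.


Each element of F is a union of some subset of the 23 atoms.
Elements that are unions of exactly 2 atoms correspond to 2-element subsets of the 23 atoms.
Count = C(23, 2) = 23! / (2! * 21!) = 253.


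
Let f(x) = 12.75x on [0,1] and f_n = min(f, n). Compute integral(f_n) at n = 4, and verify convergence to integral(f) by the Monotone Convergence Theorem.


f(x) = 12.75x on [0,1]; f_n(x) = min(12.75x, n). At n = 4:
Step 1: f(x) reaches 4 at x = 4/12.75 = 0.313725
Step 2: integral(f_4) = integral(12.75x, 0, 0.313725) + integral(4, 0.313725, 1)
       = 12.75*0.313725^2/2 + 4*(1 - 0.313725)
       = 0.627451 + 2.745098
       = 3.372549
Step 3: As n -> infinity, f_n increases to f, so by MCT integral(f_n) -> integral(f) = 12.75/2 = 6.375.
Convergence: integral(f_4) = 3.372549 -> 6.375 as n -> infinity


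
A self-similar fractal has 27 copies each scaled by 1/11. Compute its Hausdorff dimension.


For a self-similar set with N copies scaled by 1/r:
dim_H = log(N)/log(r) = log(27)/log(11)
= 3.295837/2.397895
= 1.374471


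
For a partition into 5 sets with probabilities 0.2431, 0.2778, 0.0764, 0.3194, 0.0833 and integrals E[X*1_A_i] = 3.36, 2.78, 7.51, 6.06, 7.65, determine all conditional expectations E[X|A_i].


For each cell A_i: E[X|A_i] = E[X*1_A_i] / P(A_i)
Step 1: E[X|A_1] = 3.36 / 0.2431 = 13.821473
Step 2: E[X|A_2] = 2.78 / 0.2778 = 10.007199
Step 3: E[X|A_3] = 7.51 / 0.0764 = 98.298429
Step 4: E[X|A_4] = 6.06 / 0.3194 = 18.973075
Step 5: E[X|A_5] = 7.65 / 0.0833 = 91.836735
Verification: E[X] = sum E[X*1_A_i] = 3.36 + 2.78 + 7.51 + 6.06 + 7.65 = 27.36


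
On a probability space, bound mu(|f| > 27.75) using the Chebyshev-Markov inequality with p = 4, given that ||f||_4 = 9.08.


Chebyshev/Markov inequality: mu(|f| > eps) <= (||f||_p / eps)^p
Step 1: ||f||_4 / eps = 9.08 / 27.75 = 0.327207
Step 2: Raise to power p = 4:
  (0.327207)^4 = 0.011463
Step 3: Therefore mu(|f| > 27.75) <= 0.011463


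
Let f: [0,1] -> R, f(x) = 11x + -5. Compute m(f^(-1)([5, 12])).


f^(-1)([5, 12]) = {x : 5 <= 11x + -5 <= 12}
Solving: (5 - -5)/11 <= x <= (12 - -5)/11
= [0.909091, 1.545455]
Intersecting with [0,1]: [0.909091, 1]
Measure = 1 - 0.909091 = 0.090909


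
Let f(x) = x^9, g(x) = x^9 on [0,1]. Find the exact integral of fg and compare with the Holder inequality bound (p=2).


Step 1: Exact integral of f*g = integral(x^18, 0, 1) = 1/19
     = 0.052632
Step 2: Holder bound with p=2, q=2:
  ||f||_p = (integral x^18 dx)^(1/2) = (1/19)^(1/2) = 0.229416
  ||g||_q = (integral x^18 dx)^(1/2) = (1/19)^(1/2) = 0.229416
Step 3: Holder bound = ||f||_p * ||g||_q = 0.229416 * 0.229416 = 0.052632
Verification: 0.052632 <= 0.052632 (Holder holds)


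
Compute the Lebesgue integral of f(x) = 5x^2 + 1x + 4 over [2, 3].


The Lebesgue integral of a Riemann-integrable function agrees with the Riemann integral.
Antiderivative F(x) = (5/3)x^3 + (1/2)x^2 + 4x
F(3) = (5/3)*3^3 + (1/2)*3^2 + 4*3
     = (5/3)*27 + (1/2)*9 + 4*3
     = 45 + 4.5 + 12
     = 61.5
F(2) = 23.333333
Integral = F(3) - F(2) = 61.5 - 23.333333 = 38.166667


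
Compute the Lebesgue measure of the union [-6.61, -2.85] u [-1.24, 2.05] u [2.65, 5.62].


For pairwise disjoint intervals, m(union) = sum of lengths.
= (-2.85 - -6.61) + (2.05 - -1.24) + (5.62 - 2.65)
= 3.76 + 3.29 + 2.97
= 10.02


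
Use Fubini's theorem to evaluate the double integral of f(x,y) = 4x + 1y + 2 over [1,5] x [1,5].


By Fubini, integrate in x first, then y.
Step 1: Fix y, integrate over x in [1,5]:
  integral(4x + 1y + 2, x=1..5)
  = 4*(5^2 - 1^2)/2 + (1y + 2)*(5 - 1)
  = 48 + (1y + 2)*4
  = 48 + 4y + 8
  = 56 + 4y
Step 2: Integrate over y in [1,5]:
  integral(56 + 4y, y=1..5)
  = 56*4 + 4*(5^2 - 1^2)/2
  = 224 + 48
  = 272


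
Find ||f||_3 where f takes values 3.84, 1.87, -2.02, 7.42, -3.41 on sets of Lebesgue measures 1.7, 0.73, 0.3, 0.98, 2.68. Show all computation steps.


Step 1: Compute |f_i|^3 for each value:
  |3.84|^3 = 56.623104
  |1.87|^3 = 6.539203
  |-2.02|^3 = 8.242408
  |7.42|^3 = 408.518488
  |-3.41|^3 = 39.651821
Step 2: Multiply by measures and sum:
  56.623104 * 1.7 = 96.259277
  6.539203 * 0.73 = 4.773618
  8.242408 * 0.3 = 2.472722
  408.518488 * 0.98 = 400.348118
  39.651821 * 2.68 = 106.26688
Sum = 96.259277 + 4.773618 + 2.472722 + 400.348118 + 106.26688 = 610.120616
Step 3: Take the p-th root:
||f||_3 = (610.120616)^(1/3) = 8.481485


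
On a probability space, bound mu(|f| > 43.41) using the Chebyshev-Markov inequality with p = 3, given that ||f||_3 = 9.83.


Chebyshev/Markov inequality: mu(|f| > eps) <= (||f||_p / eps)^p
Step 1: ||f||_3 / eps = 9.83 / 43.41 = 0.226446
Step 2: Raise to power p = 3:
  (0.226446)^3 = 0.011612
Step 3: Therefore mu(|f| > 43.41) <= 0.011612


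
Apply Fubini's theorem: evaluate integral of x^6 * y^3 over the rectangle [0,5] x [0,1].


By Fubini's theorem, the double integral factors as a product of single integrals:
Step 1: integral_0^5 x^6 dx = [x^7/7] from 0 to 5
     = 5^7/7 = 11160.714286
Step 2: integral_0^1 y^3 dy = [y^4/4] from 0 to 1
     = 1^4/4 = 0.25
Step 3: Double integral = 11160.714286 * 0.25 = 2790.178571


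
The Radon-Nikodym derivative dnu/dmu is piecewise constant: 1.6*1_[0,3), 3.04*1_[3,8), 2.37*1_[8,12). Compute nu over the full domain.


Integrate each piece of the Radon-Nikodym derivative:
Step 1: integral_0^3 1.6 dx = 1.6*(3-0) = 1.6*3 = 4.8
Step 2: integral_3^8 3.04 dx = 3.04*(8-3) = 3.04*5 = 15.2
Step 3: integral_8^12 2.37 dx = 2.37*(12-8) = 2.37*4 = 9.48
Total: 4.8 + 15.2 + 9.48 = 29.48


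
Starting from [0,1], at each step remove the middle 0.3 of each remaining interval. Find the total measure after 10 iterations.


Step 1: At each step, fraction remaining = 1 - 0.3 = 0.7
Step 2: After 10 steps, measure = (0.7)^10
Result = 0.028248


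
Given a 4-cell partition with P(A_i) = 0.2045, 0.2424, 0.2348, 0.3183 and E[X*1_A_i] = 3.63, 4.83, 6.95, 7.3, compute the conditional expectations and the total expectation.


For each cell A_i: E[X|A_i] = E[X*1_A_i] / P(A_i)
Step 1: E[X|A_1] = 3.63 / 0.2045 = 17.750611
Step 2: E[X|A_2] = 4.83 / 0.2424 = 19.925743
Step 3: E[X|A_3] = 6.95 / 0.2348 = 29.599659
Step 4: E[X|A_4] = 7.3 / 0.3183 = 22.934339
Verification: E[X] = sum E[X*1_A_i] = 3.63 + 4.83 + 6.95 + 7.3 = 22.71


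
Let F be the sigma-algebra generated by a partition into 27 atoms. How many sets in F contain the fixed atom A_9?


Each element of F is a union of some subset S of the 27 atoms.
The element contains A_9 iff A_9 is in S.
So we count subsets S of {A_1,...,A_27} with A_9 in S: choose freely among the other 26 atoms.
Count = 2^(27-1) = 2^26 = 67108864.


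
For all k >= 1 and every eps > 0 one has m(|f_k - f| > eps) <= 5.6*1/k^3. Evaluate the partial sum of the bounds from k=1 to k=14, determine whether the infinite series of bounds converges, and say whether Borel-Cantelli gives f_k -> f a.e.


Step 1: List the terms 5.6*1/k^3 for k = 1 to 14:
  k=1: 5.6
  k=2: 0.7
  k=3: 0.207407
  k=4: 0.0875
  k=5: 0.0448
  k=6: 0.025926
  k=7: 0.016327
  k=8: 0.010937
  k=9: 0.007682
  k=10: 0.0056
  k=11: 0.004207
  k=12: 0.003241
  k=13: 0.002549
  k=14: 0.002041
Step 2: Partial sum = 5.6 + 0.7 + 0.207407 + 0.0875 + 0.0448 + 0.025926 + 0.016327 + 0.010937 + 0.007682 + 0.0056 + 0.004207 + 0.003241 + 0.002549 + 0.002041
     = 6.718217
Step 3: The full series sum_(k>=1) 5.6*1/k^3 converges (p-series with p = 3 > 1; a constant multiple of a convergent series converges).
Step 4: Fix eps > 0. Since sum_k m(|f_k - f| > eps) < infinity, the Borel-Cantelli lemma gives
        m(limsup_k {|f_k - f| > eps}) = 0, i.e. for a.e. x, |f_k(x) - f(x)| <= eps for all large k.
        Applying this with eps = 1/j for j = 1, 2, ... and intersecting the countably many full-measure sets,
        for a.e. x we get limsup_k |f_k(x) - f(x)| <= 1/j for every j, hence f_k -> f almost everywhere.
Conclusion: series converges; Borel-Cantelli yields f_k -> f a.e.


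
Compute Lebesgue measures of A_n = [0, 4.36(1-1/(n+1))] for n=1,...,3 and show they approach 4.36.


By continuity of measure from below: if A_n increases to A, then m(A_n) -> m(A).
Here A = [0, 4.36], so m(A) = 4.36
Step 1: a_1 = 4.36*(1 - 1/2) = 2.18, m(A_1) = 2.18
Step 2: a_2 = 4.36*(1 - 1/3) = 2.9067, m(A_2) = 2.9067
Step 3: a_3 = 4.36*(1 - 1/4) = 3.27, m(A_3) = 3.27
Limit: m(A_n) -> m([0,4.36]) = 4.36


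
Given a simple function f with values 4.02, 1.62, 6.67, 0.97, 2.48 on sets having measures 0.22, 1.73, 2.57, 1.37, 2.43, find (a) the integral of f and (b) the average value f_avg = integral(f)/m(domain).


Step 1: Integral = sum(value_i * measure_i)
= 4.02*0.22 + 1.62*1.73 + 6.67*2.57 + 0.97*1.37 + 2.48*2.43
= 0.8844 + 2.8026 + 17.1419 + 1.3289 + 6.0264
= 28.1842
Step 2: Total measure of domain = 0.22 + 1.73 + 2.57 + 1.37 + 2.43 = 8.32
Step 3: Average value = 28.1842 / 8.32 = 3.387524


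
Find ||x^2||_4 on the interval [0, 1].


Step 1: ||f||_4 = (integral_0^1 |x^2|^4 dx)^(1/4)
     = (integral_0^1 x^8 dx)^(1/4)
Step 2: integral_0^1 x^8 dx = [x^9/(9)] from 0 to 1 = 1^9/9
     = 1/9 = 0.111111
Step 3: ||f||_4 = (0.111111)^(1/4) = 0.57735


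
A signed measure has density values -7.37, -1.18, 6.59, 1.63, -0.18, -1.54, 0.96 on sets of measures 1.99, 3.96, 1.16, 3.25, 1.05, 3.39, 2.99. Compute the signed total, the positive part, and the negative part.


Step 1: Compute signed measure on each set:
  Set 1: -7.37 * 1.99 = -14.6663
  Set 2: -1.18 * 3.96 = -4.6728
  Set 3: 6.59 * 1.16 = 7.6444
  Set 4: 1.63 * 3.25 = 5.2975
  Set 5: -0.18 * 1.05 = -0.189
  Set 6: -1.54 * 3.39 = -5.2206
  Set 7: 0.96 * 2.99 = 2.8704
Step 2: Total signed measure = (-14.6663) + (-4.6728) + (7.6444) + (5.2975) + (-0.189) + (-5.2206) + (2.8704)
     = -8.9364
Step 3: Positive part mu+(X) = sum of positive contributions = 15.8123
Step 4: Negative part mu-(X) = |sum of negative contributions| = 24.7487


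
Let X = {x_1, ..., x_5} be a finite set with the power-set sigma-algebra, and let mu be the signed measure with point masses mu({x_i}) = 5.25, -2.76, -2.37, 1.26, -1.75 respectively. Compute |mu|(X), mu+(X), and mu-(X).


Step 1: Every measurable set is a union of atoms (the cells / points), so a Hahn decomposition is
  obtained by grouping atoms by sign: P = union of atoms with mu > 0, N = union of the remaining atoms.
  Atoms in P (indices): 1, 4;  atoms in N (indices): 2, 3, 5
  Positive values: 5.25, 1.26
  Negative values: -2.76, -2.37, -1.75
Step 2: mu+(X) = mu(P) = sum of positive atom values = 6.51
Step 3: mu-(X) = -mu(N) = sum of |negative atom values| = 6.88
Step 4: |mu|(X) = mu+(X) + mu-(X) = 6.51 + 6.88 = 13.39


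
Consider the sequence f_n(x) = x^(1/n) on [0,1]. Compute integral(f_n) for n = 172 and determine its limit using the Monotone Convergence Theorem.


At n = 172: f_172(x) = x^(1/172).
Step 1: integral(x^(1/172), 0, 1) = [x^(1/172+1) / (1/172+1)] from 0 to 1
     = 1 / (1/172 + 1) = 1 / ((172+1)/172) = 172/(172+1)
     = 172/173 = 0.99422
Step 2: As n -> infinity, f_n(x) = x^(1/n) -> 1 for x in (0,1], and f_n is increasing in n.
By MCT, lim_n integral(f_n) = integral(lim_n f_n) = integral(1, 0, 1) = 1.
Step 3: Verify convergence: 172/173 = 0.99422 -> 1


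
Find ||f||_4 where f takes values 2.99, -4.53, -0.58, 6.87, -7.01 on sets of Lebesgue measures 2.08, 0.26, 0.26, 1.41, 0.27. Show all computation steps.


Step 1: Compute |f_i|^4 for each value:
  |2.99|^4 = 79.925388
  |-4.53|^4 = 421.107337
  |-0.58|^4 = 0.113165
  |6.87|^4 = 2227.54737
  |-7.01|^4 = 2414.749428
Step 2: Multiply by measures and sum:
  79.925388 * 2.08 = 166.244807
  421.107337 * 0.26 = 109.487908
  0.113165 * 0.26 = 0.029423
  2227.54737 * 1.41 = 3140.841791
  2414.749428 * 0.27 = 651.982346
Sum = 166.244807 + 109.487908 + 0.029423 + 3140.841791 + 651.982346 = 4068.586274
Step 3: Take the p-th root:
||f||_4 = (4068.586274)^(1/4) = 7.986581


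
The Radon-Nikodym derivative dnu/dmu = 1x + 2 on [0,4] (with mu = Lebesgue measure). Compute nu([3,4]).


nu(A) = integral_A (dnu/dmu) dmu = integral_3^4 (1x + 2) dx
Step 1: Antiderivative F(x) = (1/2)x^2 + 2x
Step 2: F(4) = (1/2)*4^2 + 2*4 = 8 + 8 = 16
Step 3: F(3) = (1/2)*3^2 + 2*3 = 4.5 + 6 = 10.5
Step 4: nu([3,4]) = F(4) - F(3) = 16 - 10.5 = 5.5


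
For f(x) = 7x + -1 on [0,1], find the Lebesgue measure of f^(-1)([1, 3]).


f^(-1)([1, 3]) = {x : 1 <= 7x + -1 <= 3}
Solving: (1 - -1)/7 <= x <= (3 - -1)/7
= [0.285714, 0.571429]
Intersecting with [0,1]: [0.285714, 0.571429]
Measure = 0.571429 - 0.285714 = 0.285714


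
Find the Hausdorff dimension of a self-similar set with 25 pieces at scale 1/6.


For a self-similar set with N copies scaled by 1/r:
dim_H = log(N)/log(r) = log(25)/log(6)
= 3.218876/1.791759
= 1.796489


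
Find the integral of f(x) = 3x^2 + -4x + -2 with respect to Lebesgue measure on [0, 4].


The Lebesgue integral of a Riemann-integrable function agrees with the Riemann integral.
Antiderivative F(x) = (3/3)x^3 + (-4/2)x^2 + -2x
F(4) = (3/3)*4^3 + (-4/2)*4^2 + -2*4
     = (3/3)*64 + (-4/2)*16 + -2*4
     = 64 + -32 + -8
     = 24
F(0) = 0.0
Integral = F(4) - F(0) = 24 - 0.0 = 24


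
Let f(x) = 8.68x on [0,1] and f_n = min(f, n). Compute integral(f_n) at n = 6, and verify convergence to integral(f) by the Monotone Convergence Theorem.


f(x) = 8.68x on [0,1]; f_n(x) = min(8.68x, n). At n = 6:
Step 1: f(x) reaches 6 at x = 6/8.68 = 0.691244
Step 2: integral(f_6) = integral(8.68x, 0, 0.691244) + integral(6, 0.691244, 1)
       = 8.68*0.691244^2/2 + 6*(1 - 0.691244)
       = 2.073733 + 1.852535
       = 3.926267
Step 3: As n -> infinity, f_n increases to f, so by MCT integral(f_n) -> integral(f) = 8.68/2 = 4.34.
Convergence: integral(f_6) = 3.926267 -> 4.34 as n -> infinity


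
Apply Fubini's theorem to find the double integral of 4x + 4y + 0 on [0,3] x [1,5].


By Fubini, integrate in x first, then y.
Step 1: Fix y, integrate over x in [0,3]:
  integral(4x + 4y + 0, x=0..3)
  = 4*(3^2 - 0^2)/2 + (4y + 0)*(3 - 0)
  = 18 + (4y + 0)*3
  = 18 + 12y + 0
  = 18 + 12y
Step 2: Integrate over y in [1,5]:
  integral(18 + 12y, y=1..5)
  = 18*4 + 12*(5^2 - 1^2)/2
  = 72 + 144
  = 216


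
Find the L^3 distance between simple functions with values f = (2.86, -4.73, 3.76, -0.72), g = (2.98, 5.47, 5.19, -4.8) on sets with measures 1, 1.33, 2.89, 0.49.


Step 1: Compute differences f_i - g_i:
  2.86 - 2.98 = -0.12
  -4.73 - 5.47 = -10.2
  3.76 - 5.19 = -1.43
  -0.72 - -4.8 = 4.08
Step 2: Compute |diff|^3 * measure for each set:
  |-0.12|^3 * 1 = 0.001728 * 1 = 0.001728
  |-10.2|^3 * 1.33 = 1061.208 * 1.33 = 1411.40664
  |-1.43|^3 * 2.89 = 2.924207 * 2.89 = 8.450958
  |4.08|^3 * 0.49 = 67.917312 * 0.49 = 33.279483
Step 3: Sum = 1453.138809
Step 4: ||f-g||_3 = (1453.138809)^(1/3) = 11.326673


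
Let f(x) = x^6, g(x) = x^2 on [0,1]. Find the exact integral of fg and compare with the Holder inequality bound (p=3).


Step 1: Exact integral of f*g = integral(x^8, 0, 1) = 1/9
     = 0.111111
Step 2: Holder bound with p=3, q=1.5:
  ||f||_p = (integral x^18 dx)^(1/3) = (1/19)^(1/3) = 0.374756
  ||g||_q = (integral x^3 dx)^(1/1.5) = (1/4)^(1/1.5) = 0.39685
Step 3: Holder bound = ||f||_p * ||g||_q = 0.374756 * 0.39685 = 0.148722
Verification: 0.111111 <= 0.148722 (Holder holds)


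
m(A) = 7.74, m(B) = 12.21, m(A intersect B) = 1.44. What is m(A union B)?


By inclusion-exclusion: m(A u B) = m(A) + m(B) - m(A n B)
= 7.74 + 12.21 - 1.44
= 18.51


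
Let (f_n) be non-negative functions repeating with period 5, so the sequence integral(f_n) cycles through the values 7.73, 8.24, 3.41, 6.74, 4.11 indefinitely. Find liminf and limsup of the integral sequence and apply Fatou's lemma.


The sequence (integral(f_n)) is periodic with period 5, repeating the values 7.73, 8.24, 3.41, 6.74, 4.11 indefinitely.
Step 1: For a periodic sequence, every tail (a_m, a_(m+1), ...) contains all 5 period values infinitely often.
Step 2: Hence inf of every tail = min of the period values = min(7.73, 8.24, 3.41, 6.74, 4.11) = 3.41.
        liminf_n integral(f_n) = sup over m of (inf of tail from m) = 3.41.
Step 3: Similarly sup of every tail = max of the period values = 8.24.
        limsup_n integral(f_n) = 8.24.
Step 4: Fatou's lemma: integral(liminf_n f_n) <= liminf_n integral(f_n) = 3.41.
        So the integral of the pointwise liminf is at most 3.41.
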